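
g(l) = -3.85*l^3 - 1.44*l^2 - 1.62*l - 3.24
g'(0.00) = -1.62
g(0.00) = -3.24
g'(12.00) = -1699.38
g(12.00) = -6882.84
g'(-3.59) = -140.14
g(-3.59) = 162.15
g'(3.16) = -126.05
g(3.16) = -144.22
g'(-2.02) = -42.93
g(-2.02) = 25.89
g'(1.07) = -17.93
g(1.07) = -11.34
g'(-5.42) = -325.31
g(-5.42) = 576.24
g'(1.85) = -46.48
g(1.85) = -35.54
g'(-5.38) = -320.43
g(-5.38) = 563.32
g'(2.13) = -60.16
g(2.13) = -50.43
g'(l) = -11.55*l^2 - 2.88*l - 1.62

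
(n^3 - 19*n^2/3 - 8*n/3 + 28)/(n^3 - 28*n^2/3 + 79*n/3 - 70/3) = (n^2 - 4*n - 12)/(n^2 - 7*n + 10)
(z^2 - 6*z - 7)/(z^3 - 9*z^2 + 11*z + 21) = 1/(z - 3)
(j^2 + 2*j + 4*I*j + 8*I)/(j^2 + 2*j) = (j + 4*I)/j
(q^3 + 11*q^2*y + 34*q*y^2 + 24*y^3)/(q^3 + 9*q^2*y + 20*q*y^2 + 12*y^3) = (q + 4*y)/(q + 2*y)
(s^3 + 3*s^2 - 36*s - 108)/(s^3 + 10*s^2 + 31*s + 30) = (s^2 - 36)/(s^2 + 7*s + 10)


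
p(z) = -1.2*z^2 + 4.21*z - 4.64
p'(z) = 4.21 - 2.4*z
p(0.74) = -2.18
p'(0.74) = 2.43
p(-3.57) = -34.96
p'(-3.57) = 12.78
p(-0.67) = -8.00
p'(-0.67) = 5.82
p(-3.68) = -36.38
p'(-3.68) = 13.04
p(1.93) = -0.98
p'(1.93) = -0.42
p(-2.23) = -20.00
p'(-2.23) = 9.56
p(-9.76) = -160.04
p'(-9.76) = 27.63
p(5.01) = -13.67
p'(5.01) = -7.81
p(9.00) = -63.95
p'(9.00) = -17.39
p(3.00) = -2.81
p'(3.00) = -2.99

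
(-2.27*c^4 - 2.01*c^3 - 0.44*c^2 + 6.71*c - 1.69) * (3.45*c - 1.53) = -7.8315*c^5 - 3.4614*c^4 + 1.5573*c^3 + 23.8227*c^2 - 16.0968*c + 2.5857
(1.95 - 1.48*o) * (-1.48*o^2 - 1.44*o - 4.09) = 2.1904*o^3 - 0.7548*o^2 + 3.2452*o - 7.9755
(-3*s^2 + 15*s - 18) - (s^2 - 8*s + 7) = -4*s^2 + 23*s - 25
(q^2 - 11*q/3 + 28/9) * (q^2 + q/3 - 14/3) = q^4 - 10*q^3/3 - 25*q^2/9 + 490*q/27 - 392/27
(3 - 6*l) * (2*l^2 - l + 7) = -12*l^3 + 12*l^2 - 45*l + 21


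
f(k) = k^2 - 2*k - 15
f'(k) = 2*k - 2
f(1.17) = -15.97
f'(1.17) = 0.34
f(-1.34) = -10.52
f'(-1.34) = -4.68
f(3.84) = -7.93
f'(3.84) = 5.68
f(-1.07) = -11.72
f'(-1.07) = -4.14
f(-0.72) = -13.04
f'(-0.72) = -3.44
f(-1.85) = -7.88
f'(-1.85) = -5.70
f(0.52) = -15.77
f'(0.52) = -0.96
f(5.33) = 2.75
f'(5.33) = 8.66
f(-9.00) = 84.00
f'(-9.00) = -20.00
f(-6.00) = 33.00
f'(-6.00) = -14.00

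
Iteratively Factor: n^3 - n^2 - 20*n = (n)*(n^2 - n - 20) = n*(n - 5)*(n + 4)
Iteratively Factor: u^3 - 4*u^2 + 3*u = (u - 3)*(u^2 - u) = (u - 3)*(u - 1)*(u)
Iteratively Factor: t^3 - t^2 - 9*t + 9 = (t - 1)*(t^2 - 9) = (t - 1)*(t + 3)*(t - 3)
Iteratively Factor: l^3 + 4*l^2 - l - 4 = (l + 4)*(l^2 - 1) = (l - 1)*(l + 4)*(l + 1)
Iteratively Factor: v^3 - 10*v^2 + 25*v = (v - 5)*(v^2 - 5*v) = v*(v - 5)*(v - 5)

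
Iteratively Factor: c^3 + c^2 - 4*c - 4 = (c - 2)*(c^2 + 3*c + 2) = (c - 2)*(c + 1)*(c + 2)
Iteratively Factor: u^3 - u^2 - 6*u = (u)*(u^2 - u - 6) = u*(u + 2)*(u - 3)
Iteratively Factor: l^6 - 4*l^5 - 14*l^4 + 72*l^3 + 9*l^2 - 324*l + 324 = (l - 2)*(l^5 - 2*l^4 - 18*l^3 + 36*l^2 + 81*l - 162) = (l - 2)*(l + 3)*(l^4 - 5*l^3 - 3*l^2 + 45*l - 54) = (l - 2)^2*(l + 3)*(l^3 - 3*l^2 - 9*l + 27) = (l - 3)*(l - 2)^2*(l + 3)*(l^2 - 9) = (l - 3)*(l - 2)^2*(l + 3)^2*(l - 3)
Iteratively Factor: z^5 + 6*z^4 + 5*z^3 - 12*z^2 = (z + 3)*(z^4 + 3*z^3 - 4*z^2) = z*(z + 3)*(z^3 + 3*z^2 - 4*z) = z*(z + 3)*(z + 4)*(z^2 - z) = z^2*(z + 3)*(z + 4)*(z - 1)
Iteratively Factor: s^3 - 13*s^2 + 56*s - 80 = (s - 4)*(s^2 - 9*s + 20) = (s - 5)*(s - 4)*(s - 4)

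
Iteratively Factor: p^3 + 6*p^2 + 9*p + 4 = (p + 4)*(p^2 + 2*p + 1) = (p + 1)*(p + 4)*(p + 1)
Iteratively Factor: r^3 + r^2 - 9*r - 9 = (r - 3)*(r^2 + 4*r + 3) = (r - 3)*(r + 1)*(r + 3)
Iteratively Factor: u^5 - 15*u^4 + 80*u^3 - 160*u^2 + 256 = (u - 4)*(u^4 - 11*u^3 + 36*u^2 - 16*u - 64) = (u - 4)^2*(u^3 - 7*u^2 + 8*u + 16) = (u - 4)^3*(u^2 - 3*u - 4) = (u - 4)^4*(u + 1)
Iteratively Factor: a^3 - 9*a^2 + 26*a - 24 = (a - 3)*(a^2 - 6*a + 8) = (a - 3)*(a - 2)*(a - 4)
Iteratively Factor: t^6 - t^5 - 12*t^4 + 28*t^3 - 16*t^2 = (t + 4)*(t^5 - 5*t^4 + 8*t^3 - 4*t^2) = (t - 1)*(t + 4)*(t^4 - 4*t^3 + 4*t^2) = t*(t - 1)*(t + 4)*(t^3 - 4*t^2 + 4*t) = t*(t - 2)*(t - 1)*(t + 4)*(t^2 - 2*t) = t*(t - 2)^2*(t - 1)*(t + 4)*(t)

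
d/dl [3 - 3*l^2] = -6*l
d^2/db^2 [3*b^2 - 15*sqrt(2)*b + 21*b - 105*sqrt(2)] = 6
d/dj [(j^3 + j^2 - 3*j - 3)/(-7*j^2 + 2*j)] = (-7*j^4 + 4*j^3 - 19*j^2 - 42*j + 6)/(j^2*(49*j^2 - 28*j + 4))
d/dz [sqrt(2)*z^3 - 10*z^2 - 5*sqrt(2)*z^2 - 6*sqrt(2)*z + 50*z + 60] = 3*sqrt(2)*z^2 - 20*z - 10*sqrt(2)*z - 6*sqrt(2) + 50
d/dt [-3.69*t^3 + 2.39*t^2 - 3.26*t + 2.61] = -11.07*t^2 + 4.78*t - 3.26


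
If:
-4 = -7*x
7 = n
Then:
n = 7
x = 4/7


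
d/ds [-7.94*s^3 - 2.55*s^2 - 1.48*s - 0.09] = -23.82*s^2 - 5.1*s - 1.48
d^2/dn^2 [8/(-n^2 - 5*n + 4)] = 16*(n^2 + 5*n - (2*n + 5)^2 - 4)/(n^2 + 5*n - 4)^3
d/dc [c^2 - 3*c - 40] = 2*c - 3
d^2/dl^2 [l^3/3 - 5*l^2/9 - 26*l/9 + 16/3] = 2*l - 10/9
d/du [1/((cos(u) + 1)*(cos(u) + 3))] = 2*(cos(u) + 2)*sin(u)/((cos(u) + 1)^2*(cos(u) + 3)^2)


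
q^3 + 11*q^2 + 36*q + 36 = (q + 2)*(q + 3)*(q + 6)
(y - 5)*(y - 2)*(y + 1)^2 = y^4 - 5*y^3 - 3*y^2 + 13*y + 10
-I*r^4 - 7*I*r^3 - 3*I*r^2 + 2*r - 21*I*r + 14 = (r + 7)*(r - 2*I)*(r + I)*(-I*r + 1)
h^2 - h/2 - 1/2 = (h - 1)*(h + 1/2)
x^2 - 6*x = x*(x - 6)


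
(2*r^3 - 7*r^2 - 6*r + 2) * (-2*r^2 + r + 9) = -4*r^5 + 16*r^4 + 23*r^3 - 73*r^2 - 52*r + 18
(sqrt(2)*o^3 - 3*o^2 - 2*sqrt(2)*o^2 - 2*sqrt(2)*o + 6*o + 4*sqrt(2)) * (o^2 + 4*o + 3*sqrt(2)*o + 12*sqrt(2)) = sqrt(2)*o^5 + 2*sqrt(2)*o^4 + 3*o^4 - 19*sqrt(2)*o^3 + 6*o^3 - 36*o^2 - 22*sqrt(2)*o^2 - 24*o + 88*sqrt(2)*o + 96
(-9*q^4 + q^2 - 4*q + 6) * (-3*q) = 27*q^5 - 3*q^3 + 12*q^2 - 18*q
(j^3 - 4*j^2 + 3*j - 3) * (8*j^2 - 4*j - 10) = 8*j^5 - 36*j^4 + 30*j^3 + 4*j^2 - 18*j + 30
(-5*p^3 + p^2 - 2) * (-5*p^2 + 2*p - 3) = 25*p^5 - 15*p^4 + 17*p^3 + 7*p^2 - 4*p + 6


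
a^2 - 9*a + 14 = (a - 7)*(a - 2)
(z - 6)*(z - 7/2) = z^2 - 19*z/2 + 21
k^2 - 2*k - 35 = (k - 7)*(k + 5)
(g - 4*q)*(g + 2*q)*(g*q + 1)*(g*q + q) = g^4*q^2 - 2*g^3*q^3 + g^3*q^2 + g^3*q - 8*g^2*q^4 - 2*g^2*q^3 - 2*g^2*q^2 + g^2*q - 8*g*q^4 - 8*g*q^3 - 2*g*q^2 - 8*q^3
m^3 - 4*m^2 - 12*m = m*(m - 6)*(m + 2)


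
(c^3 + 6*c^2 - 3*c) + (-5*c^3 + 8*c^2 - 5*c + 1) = -4*c^3 + 14*c^2 - 8*c + 1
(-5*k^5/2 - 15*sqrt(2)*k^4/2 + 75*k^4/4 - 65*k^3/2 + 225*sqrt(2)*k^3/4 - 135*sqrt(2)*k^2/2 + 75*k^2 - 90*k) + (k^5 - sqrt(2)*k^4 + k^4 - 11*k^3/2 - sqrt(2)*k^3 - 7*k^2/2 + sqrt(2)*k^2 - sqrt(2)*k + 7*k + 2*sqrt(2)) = -3*k^5/2 - 17*sqrt(2)*k^4/2 + 79*k^4/4 - 38*k^3 + 221*sqrt(2)*k^3/4 - 133*sqrt(2)*k^2/2 + 143*k^2/2 - 83*k - sqrt(2)*k + 2*sqrt(2)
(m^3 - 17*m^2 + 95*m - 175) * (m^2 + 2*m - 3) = m^5 - 15*m^4 + 58*m^3 + 66*m^2 - 635*m + 525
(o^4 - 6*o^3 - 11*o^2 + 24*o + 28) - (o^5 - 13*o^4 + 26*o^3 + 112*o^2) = -o^5 + 14*o^4 - 32*o^3 - 123*o^2 + 24*o + 28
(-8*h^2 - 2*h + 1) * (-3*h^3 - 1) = 24*h^5 + 6*h^4 - 3*h^3 + 8*h^2 + 2*h - 1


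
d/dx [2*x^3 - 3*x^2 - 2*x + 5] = 6*x^2 - 6*x - 2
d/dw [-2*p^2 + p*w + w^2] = p + 2*w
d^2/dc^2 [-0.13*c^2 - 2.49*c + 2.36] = -0.260000000000000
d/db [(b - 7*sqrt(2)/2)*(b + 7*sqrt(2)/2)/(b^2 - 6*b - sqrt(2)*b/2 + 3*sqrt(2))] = (8*b*(2*b^2 - 12*b - sqrt(2)*b + 6*sqrt(2)) + (2*b - 7*sqrt(2))*(2*b + 7*sqrt(2))*(-4*b + sqrt(2) + 12))/(2*(2*b^2 - 12*b - sqrt(2)*b + 6*sqrt(2))^2)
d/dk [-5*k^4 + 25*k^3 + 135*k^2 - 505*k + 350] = -20*k^3 + 75*k^2 + 270*k - 505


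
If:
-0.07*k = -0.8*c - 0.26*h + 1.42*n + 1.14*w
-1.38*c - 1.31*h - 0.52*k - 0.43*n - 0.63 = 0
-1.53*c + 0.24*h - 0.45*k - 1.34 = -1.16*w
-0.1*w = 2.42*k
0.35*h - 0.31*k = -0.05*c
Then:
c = -0.18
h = -0.01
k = -0.04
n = -0.83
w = 0.91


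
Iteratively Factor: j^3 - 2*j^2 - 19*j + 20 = (j - 5)*(j^2 + 3*j - 4) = (j - 5)*(j + 4)*(j - 1)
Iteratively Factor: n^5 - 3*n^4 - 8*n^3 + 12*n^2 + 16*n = (n + 2)*(n^4 - 5*n^3 + 2*n^2 + 8*n) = (n - 4)*(n + 2)*(n^3 - n^2 - 2*n) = n*(n - 4)*(n + 2)*(n^2 - n - 2) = n*(n - 4)*(n + 1)*(n + 2)*(n - 2)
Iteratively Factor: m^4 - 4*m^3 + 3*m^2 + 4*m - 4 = (m - 2)*(m^3 - 2*m^2 - m + 2) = (m - 2)^2*(m^2 - 1) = (m - 2)^2*(m + 1)*(m - 1)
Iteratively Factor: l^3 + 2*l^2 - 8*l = (l - 2)*(l^2 + 4*l) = l*(l - 2)*(l + 4)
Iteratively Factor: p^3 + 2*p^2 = (p)*(p^2 + 2*p) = p*(p + 2)*(p)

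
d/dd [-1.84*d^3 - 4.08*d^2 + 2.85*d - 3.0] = -5.52*d^2 - 8.16*d + 2.85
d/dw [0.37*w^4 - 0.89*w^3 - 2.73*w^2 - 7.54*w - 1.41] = 1.48*w^3 - 2.67*w^2 - 5.46*w - 7.54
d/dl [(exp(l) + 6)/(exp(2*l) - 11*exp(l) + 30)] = (-(exp(l) + 6)*(2*exp(l) - 11) + exp(2*l) - 11*exp(l) + 30)*exp(l)/(exp(2*l) - 11*exp(l) + 30)^2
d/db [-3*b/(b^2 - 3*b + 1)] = 3*(b^2 - 1)/(b^4 - 6*b^3 + 11*b^2 - 6*b + 1)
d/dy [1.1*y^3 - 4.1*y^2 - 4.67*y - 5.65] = 3.3*y^2 - 8.2*y - 4.67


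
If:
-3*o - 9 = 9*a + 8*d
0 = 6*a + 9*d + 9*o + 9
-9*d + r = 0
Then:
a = -5*r/63 - 6/7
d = r/9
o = -11*r/189 - 3/7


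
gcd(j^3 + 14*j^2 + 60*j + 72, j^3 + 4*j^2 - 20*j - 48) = j^2 + 8*j + 12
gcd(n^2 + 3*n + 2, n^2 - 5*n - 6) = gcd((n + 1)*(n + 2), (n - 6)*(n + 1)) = n + 1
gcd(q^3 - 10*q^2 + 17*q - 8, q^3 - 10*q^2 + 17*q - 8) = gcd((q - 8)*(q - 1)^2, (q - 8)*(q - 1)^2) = q^3 - 10*q^2 + 17*q - 8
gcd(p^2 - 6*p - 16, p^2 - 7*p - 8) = p - 8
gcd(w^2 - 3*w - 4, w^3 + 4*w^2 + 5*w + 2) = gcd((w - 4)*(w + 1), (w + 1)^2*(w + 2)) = w + 1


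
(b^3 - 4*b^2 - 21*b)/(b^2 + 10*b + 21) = b*(b - 7)/(b + 7)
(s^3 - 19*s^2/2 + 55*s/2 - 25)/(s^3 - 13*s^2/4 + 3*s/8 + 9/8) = 4*(2*s^3 - 19*s^2 + 55*s - 50)/(8*s^3 - 26*s^2 + 3*s + 9)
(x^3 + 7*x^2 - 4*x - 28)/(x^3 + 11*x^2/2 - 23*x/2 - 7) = 2*(x + 2)/(2*x + 1)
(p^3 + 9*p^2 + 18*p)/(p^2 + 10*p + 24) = p*(p + 3)/(p + 4)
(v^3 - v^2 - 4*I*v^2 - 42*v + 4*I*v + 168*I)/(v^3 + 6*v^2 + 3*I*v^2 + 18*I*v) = (v^2 - v*(7 + 4*I) + 28*I)/(v*(v + 3*I))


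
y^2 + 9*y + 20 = (y + 4)*(y + 5)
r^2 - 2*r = r*(r - 2)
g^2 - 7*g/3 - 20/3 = (g - 4)*(g + 5/3)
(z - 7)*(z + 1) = z^2 - 6*z - 7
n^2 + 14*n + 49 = (n + 7)^2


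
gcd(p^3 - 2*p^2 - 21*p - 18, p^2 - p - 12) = p + 3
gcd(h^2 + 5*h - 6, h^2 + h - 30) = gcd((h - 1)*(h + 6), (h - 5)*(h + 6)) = h + 6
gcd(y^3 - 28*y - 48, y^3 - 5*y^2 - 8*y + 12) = y^2 - 4*y - 12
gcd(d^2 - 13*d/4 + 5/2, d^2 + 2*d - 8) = d - 2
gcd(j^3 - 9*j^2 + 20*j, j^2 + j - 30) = j - 5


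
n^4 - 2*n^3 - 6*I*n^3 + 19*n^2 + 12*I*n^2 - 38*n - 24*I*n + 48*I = (n - 2)*(n - 8*I)*(n - I)*(n + 3*I)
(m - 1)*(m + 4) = m^2 + 3*m - 4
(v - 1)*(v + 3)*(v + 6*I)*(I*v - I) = I*v^4 - 6*v^3 + I*v^3 - 6*v^2 - 5*I*v^2 + 30*v + 3*I*v - 18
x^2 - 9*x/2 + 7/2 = (x - 7/2)*(x - 1)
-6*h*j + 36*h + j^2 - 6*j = (-6*h + j)*(j - 6)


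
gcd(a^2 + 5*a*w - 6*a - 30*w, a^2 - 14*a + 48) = a - 6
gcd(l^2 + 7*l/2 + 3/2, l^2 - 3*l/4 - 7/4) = 1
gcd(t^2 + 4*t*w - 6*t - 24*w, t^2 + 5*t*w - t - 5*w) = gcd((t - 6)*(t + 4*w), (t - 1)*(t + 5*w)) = 1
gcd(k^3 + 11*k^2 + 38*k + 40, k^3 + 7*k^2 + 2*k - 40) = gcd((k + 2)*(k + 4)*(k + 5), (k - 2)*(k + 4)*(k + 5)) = k^2 + 9*k + 20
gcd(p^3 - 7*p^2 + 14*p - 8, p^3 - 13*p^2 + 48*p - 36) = p - 1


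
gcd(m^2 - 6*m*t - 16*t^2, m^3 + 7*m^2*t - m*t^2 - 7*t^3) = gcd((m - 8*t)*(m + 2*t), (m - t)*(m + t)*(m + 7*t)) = 1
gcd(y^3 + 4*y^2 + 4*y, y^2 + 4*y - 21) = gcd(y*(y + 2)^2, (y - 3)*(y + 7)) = 1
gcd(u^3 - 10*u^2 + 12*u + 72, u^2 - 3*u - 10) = u + 2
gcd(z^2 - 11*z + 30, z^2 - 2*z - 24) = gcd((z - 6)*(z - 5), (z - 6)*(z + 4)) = z - 6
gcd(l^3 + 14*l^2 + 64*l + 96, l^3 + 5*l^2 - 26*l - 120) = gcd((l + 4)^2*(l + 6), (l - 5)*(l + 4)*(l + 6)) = l^2 + 10*l + 24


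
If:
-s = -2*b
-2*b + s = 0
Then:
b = s/2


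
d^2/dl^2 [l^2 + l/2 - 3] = 2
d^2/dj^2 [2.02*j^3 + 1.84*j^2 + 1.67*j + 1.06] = 12.12*j + 3.68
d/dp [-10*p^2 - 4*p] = -20*p - 4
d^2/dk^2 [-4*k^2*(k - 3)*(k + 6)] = -48*k^2 - 72*k + 144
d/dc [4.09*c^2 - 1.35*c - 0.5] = 8.18*c - 1.35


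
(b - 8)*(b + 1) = b^2 - 7*b - 8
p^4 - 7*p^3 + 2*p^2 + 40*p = p*(p - 5)*(p - 4)*(p + 2)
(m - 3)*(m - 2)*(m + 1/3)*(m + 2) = m^4 - 8*m^3/3 - 5*m^2 + 32*m/3 + 4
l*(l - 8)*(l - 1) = l^3 - 9*l^2 + 8*l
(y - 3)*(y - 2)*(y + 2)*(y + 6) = y^4 + 3*y^3 - 22*y^2 - 12*y + 72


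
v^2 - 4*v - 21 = (v - 7)*(v + 3)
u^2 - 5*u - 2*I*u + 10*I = (u - 5)*(u - 2*I)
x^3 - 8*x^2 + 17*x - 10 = (x - 5)*(x - 2)*(x - 1)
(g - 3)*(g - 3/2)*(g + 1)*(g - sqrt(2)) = g^4 - 7*g^3/2 - sqrt(2)*g^3 + 7*sqrt(2)*g^2/2 + 9*g/2 - 9*sqrt(2)/2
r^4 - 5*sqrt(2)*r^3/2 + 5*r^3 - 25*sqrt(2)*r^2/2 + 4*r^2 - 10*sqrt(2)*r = r*(r + 1)*(r + 4)*(r - 5*sqrt(2)/2)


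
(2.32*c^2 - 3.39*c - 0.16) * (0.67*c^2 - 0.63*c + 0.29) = 1.5544*c^4 - 3.7329*c^3 + 2.7013*c^2 - 0.8823*c - 0.0464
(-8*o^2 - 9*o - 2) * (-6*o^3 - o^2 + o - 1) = 48*o^5 + 62*o^4 + 13*o^3 + o^2 + 7*o + 2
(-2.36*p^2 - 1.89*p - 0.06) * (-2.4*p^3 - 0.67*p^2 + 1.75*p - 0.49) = 5.664*p^5 + 6.1172*p^4 - 2.7197*p^3 - 2.1109*p^2 + 0.8211*p + 0.0294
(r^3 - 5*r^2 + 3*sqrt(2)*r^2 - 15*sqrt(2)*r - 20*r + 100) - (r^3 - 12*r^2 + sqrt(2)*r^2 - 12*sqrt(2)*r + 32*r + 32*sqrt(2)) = 2*sqrt(2)*r^2 + 7*r^2 - 52*r - 3*sqrt(2)*r - 32*sqrt(2) + 100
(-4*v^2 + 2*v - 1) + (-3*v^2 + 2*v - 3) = -7*v^2 + 4*v - 4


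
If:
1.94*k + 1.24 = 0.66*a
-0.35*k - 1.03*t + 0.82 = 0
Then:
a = 8.76536796536796 - 8.65021645021645*t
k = 2.34285714285714 - 2.94285714285714*t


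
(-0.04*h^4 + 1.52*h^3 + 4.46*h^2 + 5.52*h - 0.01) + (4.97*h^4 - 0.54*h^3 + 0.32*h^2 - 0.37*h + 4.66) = 4.93*h^4 + 0.98*h^3 + 4.78*h^2 + 5.15*h + 4.65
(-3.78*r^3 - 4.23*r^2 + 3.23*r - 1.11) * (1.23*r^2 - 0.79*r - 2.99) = -4.6494*r^5 - 2.2167*r^4 + 18.6168*r^3 + 8.7307*r^2 - 8.7808*r + 3.3189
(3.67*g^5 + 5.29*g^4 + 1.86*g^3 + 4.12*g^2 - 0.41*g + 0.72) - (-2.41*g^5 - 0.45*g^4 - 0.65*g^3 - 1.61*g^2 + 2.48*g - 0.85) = 6.08*g^5 + 5.74*g^4 + 2.51*g^3 + 5.73*g^2 - 2.89*g + 1.57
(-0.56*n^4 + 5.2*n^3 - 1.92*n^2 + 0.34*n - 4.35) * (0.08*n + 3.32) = -0.0448*n^5 - 1.4432*n^4 + 17.1104*n^3 - 6.3472*n^2 + 0.7808*n - 14.442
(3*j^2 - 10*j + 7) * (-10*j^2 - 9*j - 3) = -30*j^4 + 73*j^3 + 11*j^2 - 33*j - 21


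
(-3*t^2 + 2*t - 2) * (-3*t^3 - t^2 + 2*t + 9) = 9*t^5 - 3*t^4 - 2*t^3 - 21*t^2 + 14*t - 18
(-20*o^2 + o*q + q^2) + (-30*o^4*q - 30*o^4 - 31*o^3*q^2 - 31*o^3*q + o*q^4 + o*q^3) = -30*o^4*q - 30*o^4 - 31*o^3*q^2 - 31*o^3*q - 20*o^2 + o*q^4 + o*q^3 + o*q + q^2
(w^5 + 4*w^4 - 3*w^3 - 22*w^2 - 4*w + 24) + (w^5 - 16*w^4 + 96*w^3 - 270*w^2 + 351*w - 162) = 2*w^5 - 12*w^4 + 93*w^3 - 292*w^2 + 347*w - 138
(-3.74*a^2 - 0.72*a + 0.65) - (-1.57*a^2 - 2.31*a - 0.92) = -2.17*a^2 + 1.59*a + 1.57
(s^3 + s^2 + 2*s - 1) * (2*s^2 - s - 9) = 2*s^5 + s^4 - 6*s^3 - 13*s^2 - 17*s + 9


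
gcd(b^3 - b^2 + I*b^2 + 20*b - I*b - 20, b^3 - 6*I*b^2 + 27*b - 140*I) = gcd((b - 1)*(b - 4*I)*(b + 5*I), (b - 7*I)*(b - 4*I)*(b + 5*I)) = b^2 + I*b + 20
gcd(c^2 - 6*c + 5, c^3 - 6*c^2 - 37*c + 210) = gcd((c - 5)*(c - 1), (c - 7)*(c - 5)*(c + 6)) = c - 5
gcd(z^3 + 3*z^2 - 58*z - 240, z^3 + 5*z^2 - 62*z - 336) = z^2 - 2*z - 48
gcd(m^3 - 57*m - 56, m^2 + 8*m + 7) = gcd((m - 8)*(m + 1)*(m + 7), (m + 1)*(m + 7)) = m^2 + 8*m + 7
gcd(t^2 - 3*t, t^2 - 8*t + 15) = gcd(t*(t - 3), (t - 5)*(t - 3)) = t - 3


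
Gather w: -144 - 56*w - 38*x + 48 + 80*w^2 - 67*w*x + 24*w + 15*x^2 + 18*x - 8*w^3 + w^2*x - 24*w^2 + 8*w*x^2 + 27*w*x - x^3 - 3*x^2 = -8*w^3 + w^2*(x + 56) + w*(8*x^2 - 40*x - 32) - x^3 + 12*x^2 - 20*x - 96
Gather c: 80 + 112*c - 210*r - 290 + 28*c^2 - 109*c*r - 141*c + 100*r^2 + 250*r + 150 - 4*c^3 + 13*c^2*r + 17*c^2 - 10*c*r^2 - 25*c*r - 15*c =-4*c^3 + c^2*(13*r + 45) + c*(-10*r^2 - 134*r - 44) + 100*r^2 + 40*r - 60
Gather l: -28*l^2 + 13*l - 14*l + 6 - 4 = -28*l^2 - l + 2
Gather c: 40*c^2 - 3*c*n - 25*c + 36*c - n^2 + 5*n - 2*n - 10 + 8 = 40*c^2 + c*(11 - 3*n) - n^2 + 3*n - 2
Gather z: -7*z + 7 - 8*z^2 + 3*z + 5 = -8*z^2 - 4*z + 12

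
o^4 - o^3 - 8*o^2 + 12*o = o*(o - 2)^2*(o + 3)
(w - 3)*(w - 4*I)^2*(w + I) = w^4 - 3*w^3 - 7*I*w^3 - 8*w^2 + 21*I*w^2 + 24*w - 16*I*w + 48*I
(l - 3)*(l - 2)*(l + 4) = l^3 - l^2 - 14*l + 24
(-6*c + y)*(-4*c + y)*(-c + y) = -24*c^3 + 34*c^2*y - 11*c*y^2 + y^3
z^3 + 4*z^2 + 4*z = z*(z + 2)^2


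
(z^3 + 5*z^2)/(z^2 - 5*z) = z*(z + 5)/(z - 5)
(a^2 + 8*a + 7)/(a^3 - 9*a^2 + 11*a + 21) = (a + 7)/(a^2 - 10*a + 21)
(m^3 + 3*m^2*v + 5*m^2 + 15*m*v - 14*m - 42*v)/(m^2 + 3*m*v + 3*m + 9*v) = (m^2 + 5*m - 14)/(m + 3)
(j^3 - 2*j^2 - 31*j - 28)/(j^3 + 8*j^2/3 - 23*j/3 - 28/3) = 3*(j - 7)/(3*j - 7)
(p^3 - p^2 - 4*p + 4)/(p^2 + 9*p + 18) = (p^3 - p^2 - 4*p + 4)/(p^2 + 9*p + 18)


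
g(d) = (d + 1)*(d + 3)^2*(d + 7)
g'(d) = (d + 1)*(d + 3)^2 + (d + 1)*(d + 7)*(2*d + 6) + (d + 3)^2*(d + 7) = 4*d^3 + 42*d^2 + 128*d + 114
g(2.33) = 882.63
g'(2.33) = 690.85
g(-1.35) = -5.38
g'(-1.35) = 7.90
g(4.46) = 3482.21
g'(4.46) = 1875.19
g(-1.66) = -6.33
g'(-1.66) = -1.04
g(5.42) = 5653.02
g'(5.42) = 2678.45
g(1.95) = 646.93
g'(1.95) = 552.96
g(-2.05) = -4.69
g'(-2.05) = -6.36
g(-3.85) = -6.49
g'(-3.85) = 15.48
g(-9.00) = 576.00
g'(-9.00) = -552.00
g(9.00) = 23040.00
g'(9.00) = 7584.00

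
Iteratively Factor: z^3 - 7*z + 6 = (z - 2)*(z^2 + 2*z - 3) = (z - 2)*(z - 1)*(z + 3)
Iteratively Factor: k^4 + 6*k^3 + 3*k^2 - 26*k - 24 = (k + 4)*(k^3 + 2*k^2 - 5*k - 6) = (k + 1)*(k + 4)*(k^2 + k - 6) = (k - 2)*(k + 1)*(k + 4)*(k + 3)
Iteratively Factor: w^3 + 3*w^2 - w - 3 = (w + 3)*(w^2 - 1) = (w + 1)*(w + 3)*(w - 1)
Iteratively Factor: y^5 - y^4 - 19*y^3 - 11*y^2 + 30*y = (y - 1)*(y^4 - 19*y^2 - 30*y) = (y - 1)*(y + 3)*(y^3 - 3*y^2 - 10*y) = y*(y - 1)*(y + 3)*(y^2 - 3*y - 10) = y*(y - 5)*(y - 1)*(y + 3)*(y + 2)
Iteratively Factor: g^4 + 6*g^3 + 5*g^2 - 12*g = (g)*(g^3 + 6*g^2 + 5*g - 12) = g*(g - 1)*(g^2 + 7*g + 12) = g*(g - 1)*(g + 3)*(g + 4)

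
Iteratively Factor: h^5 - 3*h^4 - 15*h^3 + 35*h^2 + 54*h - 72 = (h - 3)*(h^4 - 15*h^2 - 10*h + 24) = (h - 3)*(h + 3)*(h^3 - 3*h^2 - 6*h + 8) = (h - 3)*(h - 1)*(h + 3)*(h^2 - 2*h - 8) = (h - 3)*(h - 1)*(h + 2)*(h + 3)*(h - 4)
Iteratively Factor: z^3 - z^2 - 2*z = (z - 2)*(z^2 + z) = (z - 2)*(z + 1)*(z)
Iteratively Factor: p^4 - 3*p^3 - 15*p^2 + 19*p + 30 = (p - 5)*(p^3 + 2*p^2 - 5*p - 6) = (p - 5)*(p + 3)*(p^2 - p - 2) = (p - 5)*(p - 2)*(p + 3)*(p + 1)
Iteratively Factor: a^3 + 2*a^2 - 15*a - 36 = (a + 3)*(a^2 - a - 12) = (a - 4)*(a + 3)*(a + 3)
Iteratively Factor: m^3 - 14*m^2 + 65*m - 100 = (m - 5)*(m^2 - 9*m + 20) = (m - 5)*(m - 4)*(m - 5)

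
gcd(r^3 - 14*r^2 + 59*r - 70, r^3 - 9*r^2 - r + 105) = r^2 - 12*r + 35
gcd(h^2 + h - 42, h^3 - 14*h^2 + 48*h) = h - 6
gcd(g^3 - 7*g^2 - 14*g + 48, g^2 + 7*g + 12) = g + 3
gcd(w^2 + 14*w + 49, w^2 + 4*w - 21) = w + 7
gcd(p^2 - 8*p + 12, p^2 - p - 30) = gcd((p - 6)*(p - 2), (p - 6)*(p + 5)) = p - 6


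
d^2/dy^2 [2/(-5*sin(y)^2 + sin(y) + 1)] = 2*(-100*sin(y)^4 + 15*sin(y)^3 + 129*sin(y)^2 - 29*sin(y) + 12)/(-5*sin(y)^2 + sin(y) + 1)^3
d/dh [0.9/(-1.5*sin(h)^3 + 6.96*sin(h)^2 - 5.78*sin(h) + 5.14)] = (4.05*sin(h)^2 - 12.528*sin(h) + 5.202)*cos(h)/(1.5*sin(h)^3 - 6.96*sin(h)^2 + 5.78*sin(h) - 5.14)^2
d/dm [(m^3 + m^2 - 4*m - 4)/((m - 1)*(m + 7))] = (m^4 + 12*m^3 - 11*m^2 - 6*m + 52)/(m^4 + 12*m^3 + 22*m^2 - 84*m + 49)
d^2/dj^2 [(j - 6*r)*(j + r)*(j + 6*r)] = 6*j + 2*r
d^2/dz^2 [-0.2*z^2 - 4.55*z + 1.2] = -0.400000000000000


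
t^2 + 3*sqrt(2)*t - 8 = (t - sqrt(2))*(t + 4*sqrt(2))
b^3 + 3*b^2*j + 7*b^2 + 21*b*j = b*(b + 7)*(b + 3*j)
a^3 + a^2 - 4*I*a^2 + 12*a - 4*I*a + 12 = (a + 1)*(a - 6*I)*(a + 2*I)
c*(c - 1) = c^2 - c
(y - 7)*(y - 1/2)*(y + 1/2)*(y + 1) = y^4 - 6*y^3 - 29*y^2/4 + 3*y/2 + 7/4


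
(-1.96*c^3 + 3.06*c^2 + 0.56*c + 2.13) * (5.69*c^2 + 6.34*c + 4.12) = -11.1524*c^5 + 4.985*c^4 + 14.5116*c^3 + 28.2773*c^2 + 15.8114*c + 8.7756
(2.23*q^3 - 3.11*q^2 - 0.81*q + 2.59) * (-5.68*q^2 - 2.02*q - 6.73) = -12.6664*q^5 + 13.1602*q^4 - 4.1249*q^3 + 7.8553*q^2 + 0.219500000000001*q - 17.4307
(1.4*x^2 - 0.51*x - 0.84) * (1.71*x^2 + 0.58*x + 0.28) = 2.394*x^4 - 0.0601*x^3 - 1.3402*x^2 - 0.63*x - 0.2352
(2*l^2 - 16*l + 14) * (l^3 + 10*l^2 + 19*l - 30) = 2*l^5 + 4*l^4 - 108*l^3 - 224*l^2 + 746*l - 420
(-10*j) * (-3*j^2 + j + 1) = 30*j^3 - 10*j^2 - 10*j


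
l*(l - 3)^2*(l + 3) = l^4 - 3*l^3 - 9*l^2 + 27*l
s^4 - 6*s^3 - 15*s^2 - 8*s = s*(s - 8)*(s + 1)^2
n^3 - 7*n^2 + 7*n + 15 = (n - 5)*(n - 3)*(n + 1)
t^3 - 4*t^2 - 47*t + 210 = (t - 6)*(t - 5)*(t + 7)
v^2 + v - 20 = (v - 4)*(v + 5)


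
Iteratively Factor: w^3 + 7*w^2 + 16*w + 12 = (w + 2)*(w^2 + 5*w + 6) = (w + 2)^2*(w + 3)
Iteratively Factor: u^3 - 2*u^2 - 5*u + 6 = (u - 1)*(u^2 - u - 6) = (u - 1)*(u + 2)*(u - 3)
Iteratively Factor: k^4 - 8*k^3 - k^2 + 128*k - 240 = (k + 4)*(k^3 - 12*k^2 + 47*k - 60) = (k - 3)*(k + 4)*(k^2 - 9*k + 20) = (k - 5)*(k - 3)*(k + 4)*(k - 4)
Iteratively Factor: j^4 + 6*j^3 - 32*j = (j + 4)*(j^3 + 2*j^2 - 8*j) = (j + 4)^2*(j^2 - 2*j) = j*(j + 4)^2*(j - 2)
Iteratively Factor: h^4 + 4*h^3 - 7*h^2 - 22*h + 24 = (h + 3)*(h^3 + h^2 - 10*h + 8) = (h - 2)*(h + 3)*(h^2 + 3*h - 4) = (h - 2)*(h + 3)*(h + 4)*(h - 1)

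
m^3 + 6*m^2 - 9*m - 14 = (m - 2)*(m + 1)*(m + 7)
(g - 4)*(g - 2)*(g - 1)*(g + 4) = g^4 - 3*g^3 - 14*g^2 + 48*g - 32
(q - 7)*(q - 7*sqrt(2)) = q^2 - 7*sqrt(2)*q - 7*q + 49*sqrt(2)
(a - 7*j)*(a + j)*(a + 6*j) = a^3 - 43*a*j^2 - 42*j^3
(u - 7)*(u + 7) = u^2 - 49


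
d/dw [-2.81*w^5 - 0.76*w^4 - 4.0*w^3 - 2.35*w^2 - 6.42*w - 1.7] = -14.05*w^4 - 3.04*w^3 - 12.0*w^2 - 4.7*w - 6.42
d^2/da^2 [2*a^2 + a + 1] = 4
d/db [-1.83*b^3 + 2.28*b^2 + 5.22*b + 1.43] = -5.49*b^2 + 4.56*b + 5.22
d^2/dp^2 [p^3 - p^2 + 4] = 6*p - 2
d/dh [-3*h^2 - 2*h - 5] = -6*h - 2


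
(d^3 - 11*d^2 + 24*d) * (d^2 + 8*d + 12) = d^5 - 3*d^4 - 52*d^3 + 60*d^2 + 288*d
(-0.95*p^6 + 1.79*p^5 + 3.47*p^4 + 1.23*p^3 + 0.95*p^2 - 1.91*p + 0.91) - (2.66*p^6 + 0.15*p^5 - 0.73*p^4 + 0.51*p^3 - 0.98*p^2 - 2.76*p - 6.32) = -3.61*p^6 + 1.64*p^5 + 4.2*p^4 + 0.72*p^3 + 1.93*p^2 + 0.85*p + 7.23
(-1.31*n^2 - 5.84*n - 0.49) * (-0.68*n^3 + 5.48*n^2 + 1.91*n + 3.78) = 0.8908*n^5 - 3.2076*n^4 - 34.1721*n^3 - 18.7914*n^2 - 23.0111*n - 1.8522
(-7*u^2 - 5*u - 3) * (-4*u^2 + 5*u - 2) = 28*u^4 - 15*u^3 + u^2 - 5*u + 6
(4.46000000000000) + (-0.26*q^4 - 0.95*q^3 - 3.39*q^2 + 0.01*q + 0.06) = -0.26*q^4 - 0.95*q^3 - 3.39*q^2 + 0.01*q + 4.52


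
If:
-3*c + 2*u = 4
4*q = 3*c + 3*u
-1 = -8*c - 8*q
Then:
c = -11/23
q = 111/184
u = 59/46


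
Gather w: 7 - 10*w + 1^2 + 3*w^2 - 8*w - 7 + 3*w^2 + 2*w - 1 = 6*w^2 - 16*w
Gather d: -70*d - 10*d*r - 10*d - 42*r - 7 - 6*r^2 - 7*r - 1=d*(-10*r - 80) - 6*r^2 - 49*r - 8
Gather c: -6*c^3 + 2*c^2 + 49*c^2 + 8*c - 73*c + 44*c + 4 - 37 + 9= -6*c^3 + 51*c^2 - 21*c - 24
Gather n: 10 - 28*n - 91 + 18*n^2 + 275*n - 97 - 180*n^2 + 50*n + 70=-162*n^2 + 297*n - 108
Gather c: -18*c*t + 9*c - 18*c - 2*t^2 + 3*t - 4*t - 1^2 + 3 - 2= c*(-18*t - 9) - 2*t^2 - t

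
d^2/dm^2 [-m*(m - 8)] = -2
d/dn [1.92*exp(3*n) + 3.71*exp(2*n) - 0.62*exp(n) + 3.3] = (5.76*exp(2*n) + 7.42*exp(n) - 0.62)*exp(n)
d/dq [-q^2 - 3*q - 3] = -2*q - 3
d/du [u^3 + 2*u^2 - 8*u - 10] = 3*u^2 + 4*u - 8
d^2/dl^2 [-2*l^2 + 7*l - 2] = -4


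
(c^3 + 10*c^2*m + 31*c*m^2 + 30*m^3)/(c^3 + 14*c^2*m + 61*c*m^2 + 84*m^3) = (c^2 + 7*c*m + 10*m^2)/(c^2 + 11*c*m + 28*m^2)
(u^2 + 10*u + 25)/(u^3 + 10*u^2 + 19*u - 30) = (u + 5)/(u^2 + 5*u - 6)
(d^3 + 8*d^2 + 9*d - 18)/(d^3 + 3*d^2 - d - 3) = (d + 6)/(d + 1)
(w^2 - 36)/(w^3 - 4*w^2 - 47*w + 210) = (w + 6)/(w^2 + 2*w - 35)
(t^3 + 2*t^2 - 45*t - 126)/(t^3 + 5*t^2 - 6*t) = (t^2 - 4*t - 21)/(t*(t - 1))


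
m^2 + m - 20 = (m - 4)*(m + 5)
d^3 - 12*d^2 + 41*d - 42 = (d - 7)*(d - 3)*(d - 2)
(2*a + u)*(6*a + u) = 12*a^2 + 8*a*u + u^2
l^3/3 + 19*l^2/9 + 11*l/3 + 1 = (l/3 + 1)*(l + 1/3)*(l + 3)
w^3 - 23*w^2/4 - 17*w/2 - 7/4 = (w - 7)*(w + 1/4)*(w + 1)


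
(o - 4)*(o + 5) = o^2 + o - 20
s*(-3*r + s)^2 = 9*r^2*s - 6*r*s^2 + s^3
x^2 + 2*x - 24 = (x - 4)*(x + 6)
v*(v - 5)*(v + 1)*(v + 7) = v^4 + 3*v^3 - 33*v^2 - 35*v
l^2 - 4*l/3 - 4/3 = (l - 2)*(l + 2/3)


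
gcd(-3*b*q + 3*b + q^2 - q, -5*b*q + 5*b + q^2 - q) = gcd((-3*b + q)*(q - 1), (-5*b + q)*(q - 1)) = q - 1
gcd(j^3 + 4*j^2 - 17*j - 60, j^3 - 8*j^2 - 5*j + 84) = j^2 - j - 12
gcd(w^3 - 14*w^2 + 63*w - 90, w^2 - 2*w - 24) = w - 6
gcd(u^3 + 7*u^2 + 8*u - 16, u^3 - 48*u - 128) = u^2 + 8*u + 16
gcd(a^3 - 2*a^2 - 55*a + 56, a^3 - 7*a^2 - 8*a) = a - 8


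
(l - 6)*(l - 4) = l^2 - 10*l + 24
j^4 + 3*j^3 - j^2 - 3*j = j*(j - 1)*(j + 1)*(j + 3)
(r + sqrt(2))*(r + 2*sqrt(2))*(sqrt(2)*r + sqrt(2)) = sqrt(2)*r^3 + sqrt(2)*r^2 + 6*r^2 + 4*sqrt(2)*r + 6*r + 4*sqrt(2)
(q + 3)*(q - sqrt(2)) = q^2 - sqrt(2)*q + 3*q - 3*sqrt(2)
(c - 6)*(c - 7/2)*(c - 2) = c^3 - 23*c^2/2 + 40*c - 42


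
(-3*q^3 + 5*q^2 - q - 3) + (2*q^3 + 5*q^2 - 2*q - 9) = -q^3 + 10*q^2 - 3*q - 12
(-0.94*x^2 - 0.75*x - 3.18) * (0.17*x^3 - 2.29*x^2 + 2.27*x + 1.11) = -0.1598*x^5 + 2.0251*x^4 - 0.9569*x^3 + 4.5363*x^2 - 8.0511*x - 3.5298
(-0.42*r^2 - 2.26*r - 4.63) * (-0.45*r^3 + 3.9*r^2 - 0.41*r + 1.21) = 0.189*r^5 - 0.621*r^4 - 6.5583*r^3 - 17.6386*r^2 - 0.8363*r - 5.6023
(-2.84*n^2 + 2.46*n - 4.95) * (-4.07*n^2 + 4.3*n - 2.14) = 11.5588*n^4 - 22.2242*n^3 + 36.8021*n^2 - 26.5494*n + 10.593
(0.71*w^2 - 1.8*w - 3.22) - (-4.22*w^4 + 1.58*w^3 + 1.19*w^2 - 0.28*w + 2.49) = 4.22*w^4 - 1.58*w^3 - 0.48*w^2 - 1.52*w - 5.71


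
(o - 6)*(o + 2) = o^2 - 4*o - 12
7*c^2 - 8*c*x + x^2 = (-7*c + x)*(-c + x)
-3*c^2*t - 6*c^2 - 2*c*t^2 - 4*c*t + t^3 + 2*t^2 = (-3*c + t)*(c + t)*(t + 2)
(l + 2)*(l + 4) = l^2 + 6*l + 8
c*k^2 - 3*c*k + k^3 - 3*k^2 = k*(c + k)*(k - 3)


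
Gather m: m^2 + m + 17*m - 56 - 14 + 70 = m^2 + 18*m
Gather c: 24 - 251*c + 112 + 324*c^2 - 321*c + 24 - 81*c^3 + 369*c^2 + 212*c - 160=-81*c^3 + 693*c^2 - 360*c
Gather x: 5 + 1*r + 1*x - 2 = r + x + 3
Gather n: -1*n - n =-2*n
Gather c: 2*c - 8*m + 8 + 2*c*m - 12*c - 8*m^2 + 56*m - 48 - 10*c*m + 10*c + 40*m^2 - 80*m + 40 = -8*c*m + 32*m^2 - 32*m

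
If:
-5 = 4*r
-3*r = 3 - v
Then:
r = -5/4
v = -3/4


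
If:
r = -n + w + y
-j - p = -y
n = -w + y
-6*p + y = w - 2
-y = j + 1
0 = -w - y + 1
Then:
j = -1/2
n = -2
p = 0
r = 3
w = 3/2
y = -1/2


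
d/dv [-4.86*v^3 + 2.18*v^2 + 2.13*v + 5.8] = -14.58*v^2 + 4.36*v + 2.13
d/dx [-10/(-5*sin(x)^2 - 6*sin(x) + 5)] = -20*(5*sin(x) + 3)*cos(x)/(6*sin(x) - 5*cos(x)^2)^2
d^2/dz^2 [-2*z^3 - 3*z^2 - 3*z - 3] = -12*z - 6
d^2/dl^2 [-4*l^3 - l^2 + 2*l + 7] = -24*l - 2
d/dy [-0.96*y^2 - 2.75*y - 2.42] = -1.92*y - 2.75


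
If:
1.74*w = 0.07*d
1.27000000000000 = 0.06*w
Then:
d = 526.14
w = 21.17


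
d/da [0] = 0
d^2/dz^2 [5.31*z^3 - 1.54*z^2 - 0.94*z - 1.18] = 31.86*z - 3.08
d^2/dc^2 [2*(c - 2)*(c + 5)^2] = 12*c + 32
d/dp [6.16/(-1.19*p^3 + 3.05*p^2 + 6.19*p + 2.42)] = (21.9912*p^2 - 37.576*p - 38.1304)/(-1.19*p^3 + 3.05*p^2 + 6.19*p + 2.42)^2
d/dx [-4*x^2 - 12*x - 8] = -8*x - 12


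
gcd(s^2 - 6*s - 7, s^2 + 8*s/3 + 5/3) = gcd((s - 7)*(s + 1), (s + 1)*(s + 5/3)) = s + 1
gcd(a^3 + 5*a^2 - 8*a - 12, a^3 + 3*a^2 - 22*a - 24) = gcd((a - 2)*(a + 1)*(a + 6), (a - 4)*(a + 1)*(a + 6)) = a^2 + 7*a + 6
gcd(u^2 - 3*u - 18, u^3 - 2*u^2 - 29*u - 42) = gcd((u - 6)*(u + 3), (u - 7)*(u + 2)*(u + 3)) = u + 3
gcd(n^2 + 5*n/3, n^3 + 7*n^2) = n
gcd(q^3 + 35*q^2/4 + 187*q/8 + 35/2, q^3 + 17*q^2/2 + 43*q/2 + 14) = q^2 + 15*q/2 + 14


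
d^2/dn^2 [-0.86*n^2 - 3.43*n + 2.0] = -1.72000000000000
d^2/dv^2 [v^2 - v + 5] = 2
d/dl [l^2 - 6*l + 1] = 2*l - 6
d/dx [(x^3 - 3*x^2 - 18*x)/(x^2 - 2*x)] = (x^2 - 4*x + 24)/(x^2 - 4*x + 4)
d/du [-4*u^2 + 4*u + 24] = 4 - 8*u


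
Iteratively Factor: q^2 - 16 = (q - 4)*(q + 4)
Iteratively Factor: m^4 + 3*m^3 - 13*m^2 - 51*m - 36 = (m - 4)*(m^3 + 7*m^2 + 15*m + 9) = (m - 4)*(m + 3)*(m^2 + 4*m + 3) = (m - 4)*(m + 3)^2*(m + 1)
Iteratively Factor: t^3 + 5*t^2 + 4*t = (t + 1)*(t^2 + 4*t) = (t + 1)*(t + 4)*(t)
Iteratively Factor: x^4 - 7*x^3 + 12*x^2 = (x)*(x^3 - 7*x^2 + 12*x) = x*(x - 3)*(x^2 - 4*x) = x*(x - 4)*(x - 3)*(x)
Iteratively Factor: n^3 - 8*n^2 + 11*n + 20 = (n - 5)*(n^2 - 3*n - 4) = (n - 5)*(n - 4)*(n + 1)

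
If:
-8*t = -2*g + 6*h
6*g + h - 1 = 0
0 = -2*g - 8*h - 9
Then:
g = 17/46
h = -28/23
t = 185/184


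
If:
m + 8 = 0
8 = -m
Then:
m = -8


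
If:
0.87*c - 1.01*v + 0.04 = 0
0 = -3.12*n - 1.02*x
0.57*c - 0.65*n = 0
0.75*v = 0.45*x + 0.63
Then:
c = 0.32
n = 0.28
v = 0.32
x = -0.87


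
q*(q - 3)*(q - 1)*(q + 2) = q^4 - 2*q^3 - 5*q^2 + 6*q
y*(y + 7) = y^2 + 7*y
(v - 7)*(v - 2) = v^2 - 9*v + 14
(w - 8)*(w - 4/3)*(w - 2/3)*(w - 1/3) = w^4 - 31*w^3/3 + 182*w^2/9 - 344*w/27 + 64/27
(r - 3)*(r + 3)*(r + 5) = r^3 + 5*r^2 - 9*r - 45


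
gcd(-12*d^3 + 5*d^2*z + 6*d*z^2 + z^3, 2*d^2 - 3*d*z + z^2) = -d + z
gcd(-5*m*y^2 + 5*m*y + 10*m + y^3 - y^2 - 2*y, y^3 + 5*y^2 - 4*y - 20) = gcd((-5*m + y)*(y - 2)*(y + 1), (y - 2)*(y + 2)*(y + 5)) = y - 2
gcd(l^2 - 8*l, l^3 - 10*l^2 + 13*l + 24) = l - 8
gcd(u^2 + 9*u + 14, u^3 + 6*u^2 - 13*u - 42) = u^2 + 9*u + 14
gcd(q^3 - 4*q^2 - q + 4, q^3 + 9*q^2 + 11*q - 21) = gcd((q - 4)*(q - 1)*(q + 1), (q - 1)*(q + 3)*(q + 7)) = q - 1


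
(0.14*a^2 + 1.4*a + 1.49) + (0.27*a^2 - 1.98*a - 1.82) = 0.41*a^2 - 0.58*a - 0.33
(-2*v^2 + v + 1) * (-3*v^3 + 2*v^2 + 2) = 6*v^5 - 7*v^4 - v^3 - 2*v^2 + 2*v + 2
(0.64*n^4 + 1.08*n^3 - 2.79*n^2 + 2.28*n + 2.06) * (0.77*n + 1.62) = 0.4928*n^5 + 1.8684*n^4 - 0.3987*n^3 - 2.7642*n^2 + 5.2798*n + 3.3372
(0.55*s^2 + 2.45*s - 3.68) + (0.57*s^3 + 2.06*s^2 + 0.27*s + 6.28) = 0.57*s^3 + 2.61*s^2 + 2.72*s + 2.6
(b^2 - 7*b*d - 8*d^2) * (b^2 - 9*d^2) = b^4 - 7*b^3*d - 17*b^2*d^2 + 63*b*d^3 + 72*d^4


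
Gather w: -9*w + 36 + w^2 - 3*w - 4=w^2 - 12*w + 32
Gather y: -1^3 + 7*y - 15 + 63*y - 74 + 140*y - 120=210*y - 210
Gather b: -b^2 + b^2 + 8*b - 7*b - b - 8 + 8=0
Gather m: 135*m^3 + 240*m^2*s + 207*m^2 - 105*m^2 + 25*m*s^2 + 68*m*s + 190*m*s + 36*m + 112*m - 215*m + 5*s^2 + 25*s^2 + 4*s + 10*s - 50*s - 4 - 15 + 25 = 135*m^3 + m^2*(240*s + 102) + m*(25*s^2 + 258*s - 67) + 30*s^2 - 36*s + 6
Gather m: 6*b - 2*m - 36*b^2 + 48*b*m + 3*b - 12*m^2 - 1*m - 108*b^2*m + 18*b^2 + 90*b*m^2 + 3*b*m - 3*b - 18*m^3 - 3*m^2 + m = -18*b^2 + 6*b - 18*m^3 + m^2*(90*b - 15) + m*(-108*b^2 + 51*b - 2)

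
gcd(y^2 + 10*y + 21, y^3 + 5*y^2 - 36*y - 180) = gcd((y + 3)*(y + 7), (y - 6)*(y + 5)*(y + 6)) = 1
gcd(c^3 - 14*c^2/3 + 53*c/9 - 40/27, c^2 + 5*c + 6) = 1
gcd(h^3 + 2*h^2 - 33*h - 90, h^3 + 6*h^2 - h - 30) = h^2 + 8*h + 15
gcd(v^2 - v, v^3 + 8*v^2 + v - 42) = 1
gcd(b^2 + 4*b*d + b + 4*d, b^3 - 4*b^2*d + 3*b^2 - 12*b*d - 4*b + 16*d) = 1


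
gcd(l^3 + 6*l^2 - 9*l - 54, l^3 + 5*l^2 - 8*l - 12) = l + 6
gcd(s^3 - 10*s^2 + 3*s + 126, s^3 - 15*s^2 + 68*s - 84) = s^2 - 13*s + 42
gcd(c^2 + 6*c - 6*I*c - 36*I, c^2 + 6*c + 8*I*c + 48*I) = c + 6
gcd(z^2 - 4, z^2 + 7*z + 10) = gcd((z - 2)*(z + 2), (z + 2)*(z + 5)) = z + 2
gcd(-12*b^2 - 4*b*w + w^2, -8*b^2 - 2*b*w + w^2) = 2*b + w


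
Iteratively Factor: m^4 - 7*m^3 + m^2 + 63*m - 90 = (m - 5)*(m^3 - 2*m^2 - 9*m + 18) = (m - 5)*(m - 2)*(m^2 - 9) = (m - 5)*(m - 3)*(m - 2)*(m + 3)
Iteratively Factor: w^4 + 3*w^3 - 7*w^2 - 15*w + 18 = (w - 2)*(w^3 + 5*w^2 + 3*w - 9) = (w - 2)*(w + 3)*(w^2 + 2*w - 3) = (w - 2)*(w - 1)*(w + 3)*(w + 3)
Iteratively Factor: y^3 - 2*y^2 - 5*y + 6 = (y + 2)*(y^2 - 4*y + 3) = (y - 1)*(y + 2)*(y - 3)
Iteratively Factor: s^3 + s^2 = (s + 1)*(s^2) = s*(s + 1)*(s)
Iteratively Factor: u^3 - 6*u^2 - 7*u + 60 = (u + 3)*(u^2 - 9*u + 20) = (u - 4)*(u + 3)*(u - 5)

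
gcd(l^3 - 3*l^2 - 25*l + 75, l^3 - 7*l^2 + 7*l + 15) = l^2 - 8*l + 15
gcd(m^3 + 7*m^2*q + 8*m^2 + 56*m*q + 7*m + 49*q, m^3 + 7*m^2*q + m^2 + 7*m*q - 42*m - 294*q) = m^2 + 7*m*q + 7*m + 49*q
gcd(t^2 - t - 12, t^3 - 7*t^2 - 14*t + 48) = t + 3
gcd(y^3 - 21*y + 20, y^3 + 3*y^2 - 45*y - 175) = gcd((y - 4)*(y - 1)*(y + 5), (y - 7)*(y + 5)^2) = y + 5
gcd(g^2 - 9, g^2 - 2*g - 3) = g - 3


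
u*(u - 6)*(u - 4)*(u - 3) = u^4 - 13*u^3 + 54*u^2 - 72*u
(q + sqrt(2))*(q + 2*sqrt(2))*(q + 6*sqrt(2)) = q^3 + 9*sqrt(2)*q^2 + 40*q + 24*sqrt(2)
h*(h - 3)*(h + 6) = h^3 + 3*h^2 - 18*h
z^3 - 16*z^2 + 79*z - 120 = (z - 8)*(z - 5)*(z - 3)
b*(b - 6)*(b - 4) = b^3 - 10*b^2 + 24*b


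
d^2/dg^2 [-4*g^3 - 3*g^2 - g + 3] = -24*g - 6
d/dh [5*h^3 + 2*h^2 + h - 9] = 15*h^2 + 4*h + 1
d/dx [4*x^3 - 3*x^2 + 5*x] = 12*x^2 - 6*x + 5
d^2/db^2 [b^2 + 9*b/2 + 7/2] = 2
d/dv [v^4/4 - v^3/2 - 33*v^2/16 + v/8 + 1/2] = v^3 - 3*v^2/2 - 33*v/8 + 1/8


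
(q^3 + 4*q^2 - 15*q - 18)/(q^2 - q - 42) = (q^2 - 2*q - 3)/(q - 7)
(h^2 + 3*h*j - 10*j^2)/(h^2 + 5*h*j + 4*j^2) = (h^2 + 3*h*j - 10*j^2)/(h^2 + 5*h*j + 4*j^2)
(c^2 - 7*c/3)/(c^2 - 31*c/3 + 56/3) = c/(c - 8)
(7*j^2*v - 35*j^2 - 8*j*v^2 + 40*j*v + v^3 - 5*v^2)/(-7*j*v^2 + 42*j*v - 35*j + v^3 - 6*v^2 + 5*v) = (-j + v)/(v - 1)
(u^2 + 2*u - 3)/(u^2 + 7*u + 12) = (u - 1)/(u + 4)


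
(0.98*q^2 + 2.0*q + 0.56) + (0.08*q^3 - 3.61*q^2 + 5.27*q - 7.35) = 0.08*q^3 - 2.63*q^2 + 7.27*q - 6.79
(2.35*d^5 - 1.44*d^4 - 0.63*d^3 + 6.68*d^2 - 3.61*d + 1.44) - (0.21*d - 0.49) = 2.35*d^5 - 1.44*d^4 - 0.63*d^3 + 6.68*d^2 - 3.82*d + 1.93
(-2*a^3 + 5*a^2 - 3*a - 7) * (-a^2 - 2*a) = 2*a^5 - a^4 - 7*a^3 + 13*a^2 + 14*a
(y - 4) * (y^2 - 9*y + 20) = y^3 - 13*y^2 + 56*y - 80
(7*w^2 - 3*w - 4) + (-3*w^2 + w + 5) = 4*w^2 - 2*w + 1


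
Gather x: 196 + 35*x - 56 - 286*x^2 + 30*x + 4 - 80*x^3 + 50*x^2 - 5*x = -80*x^3 - 236*x^2 + 60*x + 144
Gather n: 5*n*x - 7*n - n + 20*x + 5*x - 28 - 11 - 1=n*(5*x - 8) + 25*x - 40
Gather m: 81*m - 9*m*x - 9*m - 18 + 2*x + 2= m*(72 - 9*x) + 2*x - 16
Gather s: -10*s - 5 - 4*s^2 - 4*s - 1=-4*s^2 - 14*s - 6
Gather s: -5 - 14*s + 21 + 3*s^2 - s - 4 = 3*s^2 - 15*s + 12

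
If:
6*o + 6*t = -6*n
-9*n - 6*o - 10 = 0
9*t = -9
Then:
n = -16/3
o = 19/3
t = -1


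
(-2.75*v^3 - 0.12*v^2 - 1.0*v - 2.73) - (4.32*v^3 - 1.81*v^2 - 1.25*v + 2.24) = -7.07*v^3 + 1.69*v^2 + 0.25*v - 4.97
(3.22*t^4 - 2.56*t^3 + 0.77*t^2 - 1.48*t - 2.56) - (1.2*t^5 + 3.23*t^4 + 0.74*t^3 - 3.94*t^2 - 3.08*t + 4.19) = -1.2*t^5 - 0.00999999999999979*t^4 - 3.3*t^3 + 4.71*t^2 + 1.6*t - 6.75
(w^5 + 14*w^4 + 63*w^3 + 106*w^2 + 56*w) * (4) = 4*w^5 + 56*w^4 + 252*w^3 + 424*w^2 + 224*w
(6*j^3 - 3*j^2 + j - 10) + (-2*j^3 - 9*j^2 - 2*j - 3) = 4*j^3 - 12*j^2 - j - 13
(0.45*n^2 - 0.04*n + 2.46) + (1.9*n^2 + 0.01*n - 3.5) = 2.35*n^2 - 0.03*n - 1.04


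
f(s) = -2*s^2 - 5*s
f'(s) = -4*s - 5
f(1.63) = -13.46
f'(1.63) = -11.52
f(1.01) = -7.09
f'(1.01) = -9.04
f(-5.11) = -26.67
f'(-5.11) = 15.44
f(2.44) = -24.11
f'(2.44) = -14.76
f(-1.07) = 3.06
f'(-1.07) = -0.72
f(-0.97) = 2.97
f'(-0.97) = -1.12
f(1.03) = -7.27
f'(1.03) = -9.12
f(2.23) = -21.10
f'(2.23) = -13.92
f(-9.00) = -117.00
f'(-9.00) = 31.00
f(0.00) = 0.00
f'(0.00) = -5.00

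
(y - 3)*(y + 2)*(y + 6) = y^3 + 5*y^2 - 12*y - 36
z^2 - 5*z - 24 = (z - 8)*(z + 3)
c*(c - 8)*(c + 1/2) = c^3 - 15*c^2/2 - 4*c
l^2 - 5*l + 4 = (l - 4)*(l - 1)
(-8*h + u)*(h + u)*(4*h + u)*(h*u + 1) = -32*h^4*u - 36*h^3*u^2 - 32*h^3 - 3*h^2*u^3 - 36*h^2*u + h*u^4 - 3*h*u^2 + u^3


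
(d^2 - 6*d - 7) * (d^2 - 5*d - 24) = d^4 - 11*d^3 - d^2 + 179*d + 168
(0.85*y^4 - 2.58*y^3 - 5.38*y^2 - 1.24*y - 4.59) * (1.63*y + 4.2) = 1.3855*y^5 - 0.6354*y^4 - 19.6054*y^3 - 24.6172*y^2 - 12.6897*y - 19.278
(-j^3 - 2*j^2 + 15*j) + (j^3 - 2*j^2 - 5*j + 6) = -4*j^2 + 10*j + 6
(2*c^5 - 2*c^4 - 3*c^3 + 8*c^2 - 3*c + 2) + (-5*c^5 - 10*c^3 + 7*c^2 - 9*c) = -3*c^5 - 2*c^4 - 13*c^3 + 15*c^2 - 12*c + 2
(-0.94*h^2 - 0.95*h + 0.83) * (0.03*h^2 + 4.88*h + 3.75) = -0.0282*h^4 - 4.6157*h^3 - 8.1361*h^2 + 0.4879*h + 3.1125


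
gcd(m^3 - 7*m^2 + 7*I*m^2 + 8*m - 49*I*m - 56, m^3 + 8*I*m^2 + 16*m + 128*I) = m + 8*I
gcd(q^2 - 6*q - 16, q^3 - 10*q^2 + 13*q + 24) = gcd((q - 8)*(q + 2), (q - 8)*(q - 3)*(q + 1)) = q - 8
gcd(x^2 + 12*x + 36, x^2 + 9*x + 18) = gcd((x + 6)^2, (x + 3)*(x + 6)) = x + 6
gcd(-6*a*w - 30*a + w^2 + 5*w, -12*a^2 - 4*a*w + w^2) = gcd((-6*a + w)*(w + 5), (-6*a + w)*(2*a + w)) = -6*a + w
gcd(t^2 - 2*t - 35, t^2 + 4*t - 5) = t + 5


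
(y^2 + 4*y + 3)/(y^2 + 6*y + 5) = (y + 3)/(y + 5)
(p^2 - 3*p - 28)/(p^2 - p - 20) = (p - 7)/(p - 5)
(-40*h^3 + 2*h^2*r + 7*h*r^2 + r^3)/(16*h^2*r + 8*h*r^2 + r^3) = (-10*h^2 + 3*h*r + r^2)/(r*(4*h + r))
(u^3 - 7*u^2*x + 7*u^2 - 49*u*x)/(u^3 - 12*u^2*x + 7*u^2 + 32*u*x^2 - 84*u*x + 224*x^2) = u*(u - 7*x)/(u^2 - 12*u*x + 32*x^2)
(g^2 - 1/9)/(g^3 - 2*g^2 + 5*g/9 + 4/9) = (3*g - 1)/(3*g^2 - 7*g + 4)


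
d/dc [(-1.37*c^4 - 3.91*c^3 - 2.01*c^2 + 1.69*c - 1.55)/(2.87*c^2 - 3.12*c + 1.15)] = (-7.8638*c^5 + 1.6015*c^4 + 18.0964*c^3 - 12.0686*c^2 + 4.274*c - 2.8925)/(8.2369*c^4 - 17.9088*c^3 + 16.3354*c^2 - 7.176*c + 1.3225)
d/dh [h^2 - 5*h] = 2*h - 5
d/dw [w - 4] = 1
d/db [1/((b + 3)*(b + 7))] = 2*(-b - 5)/(b^4 + 20*b^3 + 142*b^2 + 420*b + 441)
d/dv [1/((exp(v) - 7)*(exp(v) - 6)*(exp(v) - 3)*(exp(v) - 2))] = (-4*exp(3*v) + 54*exp(2*v) - 226*exp(v) + 288)*exp(v)/(exp(8*v) - 36*exp(7*v) + 550*exp(6*v) - 4644*exp(5*v) + 23641*exp(4*v) - 74160*exp(3*v) + 139896*exp(2*v) - 145152*exp(v) + 63504)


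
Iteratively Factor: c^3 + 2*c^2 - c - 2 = (c + 1)*(c^2 + c - 2) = (c + 1)*(c + 2)*(c - 1)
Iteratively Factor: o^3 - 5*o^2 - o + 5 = (o - 5)*(o^2 - 1) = (o - 5)*(o + 1)*(o - 1)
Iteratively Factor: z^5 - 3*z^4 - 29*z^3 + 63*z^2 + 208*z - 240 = (z - 4)*(z^4 + z^3 - 25*z^2 - 37*z + 60) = (z - 4)*(z + 3)*(z^3 - 2*z^2 - 19*z + 20) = (z - 5)*(z - 4)*(z + 3)*(z^2 + 3*z - 4) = (z - 5)*(z - 4)*(z - 1)*(z + 3)*(z + 4)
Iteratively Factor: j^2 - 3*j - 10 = (j + 2)*(j - 5)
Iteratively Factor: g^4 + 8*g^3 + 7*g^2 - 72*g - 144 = (g + 4)*(g^3 + 4*g^2 - 9*g - 36) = (g + 4)^2*(g^2 - 9) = (g - 3)*(g + 4)^2*(g + 3)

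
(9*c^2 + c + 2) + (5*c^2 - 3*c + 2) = 14*c^2 - 2*c + 4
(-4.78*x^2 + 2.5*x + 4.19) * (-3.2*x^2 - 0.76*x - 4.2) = 15.296*x^4 - 4.3672*x^3 + 4.768*x^2 - 13.6844*x - 17.598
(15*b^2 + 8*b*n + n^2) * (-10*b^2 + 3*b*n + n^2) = -150*b^4 - 35*b^3*n + 29*b^2*n^2 + 11*b*n^3 + n^4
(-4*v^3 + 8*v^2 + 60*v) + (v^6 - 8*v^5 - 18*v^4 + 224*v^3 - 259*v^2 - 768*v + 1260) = v^6 - 8*v^5 - 18*v^4 + 220*v^3 - 251*v^2 - 708*v + 1260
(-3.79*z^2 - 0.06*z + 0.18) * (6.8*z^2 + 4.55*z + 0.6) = -25.772*z^4 - 17.6525*z^3 - 1.323*z^2 + 0.783*z + 0.108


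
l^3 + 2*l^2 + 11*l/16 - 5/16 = (l - 1/4)*(l + 1)*(l + 5/4)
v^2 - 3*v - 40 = (v - 8)*(v + 5)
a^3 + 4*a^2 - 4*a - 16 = (a - 2)*(a + 2)*(a + 4)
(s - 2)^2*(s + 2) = s^3 - 2*s^2 - 4*s + 8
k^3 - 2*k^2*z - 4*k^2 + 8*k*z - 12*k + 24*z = (k - 6)*(k + 2)*(k - 2*z)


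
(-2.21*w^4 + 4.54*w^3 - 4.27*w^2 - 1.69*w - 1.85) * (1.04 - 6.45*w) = 14.2545*w^5 - 31.5814*w^4 + 32.2631*w^3 + 6.4597*w^2 + 10.1749*w - 1.924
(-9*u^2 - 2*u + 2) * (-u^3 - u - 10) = 9*u^5 + 2*u^4 + 7*u^3 + 92*u^2 + 18*u - 20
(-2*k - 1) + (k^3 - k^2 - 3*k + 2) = k^3 - k^2 - 5*k + 1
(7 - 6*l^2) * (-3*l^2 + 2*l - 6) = 18*l^4 - 12*l^3 + 15*l^2 + 14*l - 42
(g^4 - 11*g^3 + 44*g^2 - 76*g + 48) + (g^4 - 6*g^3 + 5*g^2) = 2*g^4 - 17*g^3 + 49*g^2 - 76*g + 48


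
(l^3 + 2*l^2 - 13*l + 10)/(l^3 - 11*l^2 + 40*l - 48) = (l^3 + 2*l^2 - 13*l + 10)/(l^3 - 11*l^2 + 40*l - 48)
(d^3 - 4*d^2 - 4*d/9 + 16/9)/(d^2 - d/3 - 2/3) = (3*d^2 - 14*d + 8)/(3*(d - 1))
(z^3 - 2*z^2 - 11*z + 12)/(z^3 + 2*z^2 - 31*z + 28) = (z + 3)/(z + 7)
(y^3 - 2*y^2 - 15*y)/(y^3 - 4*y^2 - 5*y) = (y + 3)/(y + 1)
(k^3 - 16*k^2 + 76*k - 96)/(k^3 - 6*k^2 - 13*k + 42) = (k^2 - 14*k + 48)/(k^2 - 4*k - 21)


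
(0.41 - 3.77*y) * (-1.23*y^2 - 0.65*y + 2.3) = 4.6371*y^3 + 1.9462*y^2 - 8.9375*y + 0.943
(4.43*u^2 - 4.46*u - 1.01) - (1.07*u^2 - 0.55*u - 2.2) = 3.36*u^2 - 3.91*u + 1.19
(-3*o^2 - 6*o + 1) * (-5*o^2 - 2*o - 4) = 15*o^4 + 36*o^3 + 19*o^2 + 22*o - 4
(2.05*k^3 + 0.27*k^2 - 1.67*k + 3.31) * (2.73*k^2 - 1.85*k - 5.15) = 5.5965*k^5 - 3.0554*k^4 - 15.6161*k^3 + 10.7353*k^2 + 2.477*k - 17.0465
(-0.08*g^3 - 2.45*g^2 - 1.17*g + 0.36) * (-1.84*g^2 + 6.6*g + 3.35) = 0.1472*g^5 + 3.98*g^4 - 14.2852*g^3 - 16.5919*g^2 - 1.5435*g + 1.206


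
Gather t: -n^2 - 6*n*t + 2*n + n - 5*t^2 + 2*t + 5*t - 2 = -n^2 + 3*n - 5*t^2 + t*(7 - 6*n) - 2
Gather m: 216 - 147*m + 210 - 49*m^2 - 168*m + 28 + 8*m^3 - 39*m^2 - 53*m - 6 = 8*m^3 - 88*m^2 - 368*m + 448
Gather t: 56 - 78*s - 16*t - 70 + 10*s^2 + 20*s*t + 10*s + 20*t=10*s^2 - 68*s + t*(20*s + 4) - 14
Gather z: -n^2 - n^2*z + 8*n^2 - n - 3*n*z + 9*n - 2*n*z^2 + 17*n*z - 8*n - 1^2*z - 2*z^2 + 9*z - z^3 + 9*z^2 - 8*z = 7*n^2 - z^3 + z^2*(7 - 2*n) + z*(-n^2 + 14*n)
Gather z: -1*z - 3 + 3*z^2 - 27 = 3*z^2 - z - 30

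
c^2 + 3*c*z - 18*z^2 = (c - 3*z)*(c + 6*z)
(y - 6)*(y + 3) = y^2 - 3*y - 18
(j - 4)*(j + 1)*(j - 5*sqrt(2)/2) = j^3 - 5*sqrt(2)*j^2/2 - 3*j^2 - 4*j + 15*sqrt(2)*j/2 + 10*sqrt(2)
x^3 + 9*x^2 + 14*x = x*(x + 2)*(x + 7)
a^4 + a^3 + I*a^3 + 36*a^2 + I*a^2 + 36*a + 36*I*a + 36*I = (a - 6*I)*(a + 6*I)*(-I*a + 1)*(I*a + I)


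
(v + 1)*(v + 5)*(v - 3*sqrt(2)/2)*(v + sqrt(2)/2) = v^4 - sqrt(2)*v^3 + 6*v^3 - 6*sqrt(2)*v^2 + 7*v^2/2 - 9*v - 5*sqrt(2)*v - 15/2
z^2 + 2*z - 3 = (z - 1)*(z + 3)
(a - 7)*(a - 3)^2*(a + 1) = a^4 - 12*a^3 + 38*a^2 - 12*a - 63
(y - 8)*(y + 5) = y^2 - 3*y - 40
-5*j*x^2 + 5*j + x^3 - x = (-5*j + x)*(x - 1)*(x + 1)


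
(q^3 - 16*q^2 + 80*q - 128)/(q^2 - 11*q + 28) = (q^2 - 12*q + 32)/(q - 7)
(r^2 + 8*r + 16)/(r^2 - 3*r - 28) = (r + 4)/(r - 7)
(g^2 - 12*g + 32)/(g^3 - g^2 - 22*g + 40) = (g - 8)/(g^2 + 3*g - 10)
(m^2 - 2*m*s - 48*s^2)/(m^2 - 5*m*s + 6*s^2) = (m^2 - 2*m*s - 48*s^2)/(m^2 - 5*m*s + 6*s^2)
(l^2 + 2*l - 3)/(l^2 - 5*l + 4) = (l + 3)/(l - 4)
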